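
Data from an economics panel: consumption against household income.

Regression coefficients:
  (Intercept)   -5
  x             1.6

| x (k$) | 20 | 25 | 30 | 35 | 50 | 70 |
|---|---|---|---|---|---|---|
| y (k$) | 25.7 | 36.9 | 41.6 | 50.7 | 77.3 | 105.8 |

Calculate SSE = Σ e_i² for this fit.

SSE = 14.08

x=20: ŷ = -5 + 1.6·20 = 27; e = 25.7 − 27 = -1.3
x=25: ŷ = -5 + 1.6·25 = 35; e = 36.9 − 35 = 1.9
x=30: ŷ = -5 + 1.6·30 = 43; e = 41.6 − 43 = -1.4
x=35: ŷ = -5 + 1.6·35 = 51; e = 50.7 − 51 = -0.3
x=50: ŷ = -5 + 1.6·50 = 75; e = 77.3 − 75 = 2.3
x=70: ŷ = -5 + 1.6·70 = 107; e = 105.8 − 107 = -1.2
SSE = 1.69 + 3.61 + 1.96 + 0.09 + 5.29 + 1.44 = 14.08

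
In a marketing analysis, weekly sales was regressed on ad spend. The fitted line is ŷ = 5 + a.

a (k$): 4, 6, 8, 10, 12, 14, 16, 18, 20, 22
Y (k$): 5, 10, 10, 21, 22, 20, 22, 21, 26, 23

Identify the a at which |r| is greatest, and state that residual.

a=4: ŷ = 5 + 4 = 9; r = 5 − 9 = -4
a=6: ŷ = 5 + 6 = 11; r = 10 − 11 = -1
a=8: ŷ = 5 + 8 = 13; r = 10 − 13 = -3
a=10: ŷ = 5 + 10 = 15; r = 21 − 15 = 6
a=12: ŷ = 5 + 12 = 17; r = 22 − 17 = 5
a=14: ŷ = 5 + 14 = 19; r = 20 − 19 = 1
a=16: ŷ = 5 + 16 = 21; r = 22 − 21 = 1
a=18: ŷ = 5 + 18 = 23; r = 21 − 23 = -2
a=20: ŷ = 5 + 20 = 25; r = 26 − 25 = 1
a=22: ŷ = 5 + 22 = 27; r = 23 − 27 = -4
Largest |r| is 6 at a = 10, residual 6.

a = 10, r = 6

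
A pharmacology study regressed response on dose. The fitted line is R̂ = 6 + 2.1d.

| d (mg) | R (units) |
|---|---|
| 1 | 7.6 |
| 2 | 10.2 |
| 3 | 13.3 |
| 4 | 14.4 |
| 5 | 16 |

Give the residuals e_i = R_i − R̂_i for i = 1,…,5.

d=1: R̂ = 6 + 2.1·1 = 8.1; e = 7.6 − 8.1 = -0.5
d=2: R̂ = 6 + 2.1·2 = 10.2; e = 10.2 − 10.2 = 0
d=3: R̂ = 6 + 2.1·3 = 12.3; e = 13.3 − 12.3 = 1
d=4: R̂ = 6 + 2.1·4 = 14.4; e = 14.4 − 14.4 = 0
d=5: R̂ = 6 + 2.1·5 = 16.5; e = 16 − 16.5 = -0.5

-0.5, 0, 1, 0, -0.5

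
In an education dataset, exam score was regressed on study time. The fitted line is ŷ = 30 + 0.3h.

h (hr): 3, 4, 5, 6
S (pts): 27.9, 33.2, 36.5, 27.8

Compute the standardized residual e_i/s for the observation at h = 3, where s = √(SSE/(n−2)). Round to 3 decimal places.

-0.577

h=3: ŷ = 30 + 0.3·3 = 30.9; e = 27.9 − 30.9 = -3
h=4: ŷ = 30 + 0.3·4 = 31.2; e = 33.2 − 31.2 = 2
h=5: ŷ = 30 + 0.3·5 = 31.5; e = 36.5 − 31.5 = 5
h=6: ŷ = 30 + 0.3·6 = 31.8; e = 27.8 − 31.8 = -4
SSE = 9 + 4 + 25 + 16 = 54
s = √(54/2) = 5.19615
e/s = -3 / 5.19615 = -0.577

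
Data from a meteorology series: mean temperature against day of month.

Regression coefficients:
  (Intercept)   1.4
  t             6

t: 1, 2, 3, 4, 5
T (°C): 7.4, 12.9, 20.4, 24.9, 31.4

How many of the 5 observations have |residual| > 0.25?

3

t=1: ŷ = 1.4 + 6·1 = 7.4; r = 7.4 − 7.4 = 0
t=2: ŷ = 1.4 + 6·2 = 13.4; r = 12.9 − 13.4 = -0.5
t=3: ŷ = 1.4 + 6·3 = 19.4; r = 20.4 − 19.4 = 1
t=4: ŷ = 1.4 + 6·4 = 25.4; r = 24.9 − 25.4 = -0.5
t=5: ŷ = 1.4 + 6·5 = 31.4; r = 31.4 − 31.4 = 0
|r| > 0.25: t=2 (|r|=0.5), t=3 (|r|=1), t=4 (|r|=0.5) → 3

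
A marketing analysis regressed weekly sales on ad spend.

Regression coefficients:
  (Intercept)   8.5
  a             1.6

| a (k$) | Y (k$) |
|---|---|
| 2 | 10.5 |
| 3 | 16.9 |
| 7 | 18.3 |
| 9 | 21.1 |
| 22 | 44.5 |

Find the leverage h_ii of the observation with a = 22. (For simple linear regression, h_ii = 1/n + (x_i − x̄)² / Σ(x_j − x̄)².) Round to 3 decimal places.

ā = (2 + 3 + 7 + 9 + 22)/5 = 8.6
Σ(a − ā)² = 43.56 + 31.36 + 2.56 + 0.16 + 179.56 = 257.2
h = 1/5 + (13.4)²/257.2 = 0.2 + 0.698134 = 0.898

h = 0.898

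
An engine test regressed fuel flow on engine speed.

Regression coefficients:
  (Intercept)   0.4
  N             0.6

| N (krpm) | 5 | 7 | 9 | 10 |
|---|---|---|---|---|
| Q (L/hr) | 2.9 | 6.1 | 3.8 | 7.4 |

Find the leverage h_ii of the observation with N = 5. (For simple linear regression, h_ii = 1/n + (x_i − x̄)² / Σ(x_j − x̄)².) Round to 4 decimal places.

h = 0.7627

N̄ = (5 + 7 + 9 + 10)/4 = 7.75
Σ(N − N̄)² = 7.5625 + 0.5625 + 1.5625 + 5.0625 = 14.75
h = 1/4 + (-2.75)²/14.75 = 0.25 + 0.512712 = 0.7627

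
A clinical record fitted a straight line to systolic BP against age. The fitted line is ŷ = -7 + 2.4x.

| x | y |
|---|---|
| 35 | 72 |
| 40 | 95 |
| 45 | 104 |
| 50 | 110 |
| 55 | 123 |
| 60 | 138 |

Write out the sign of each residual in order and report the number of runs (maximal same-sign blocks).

4 runs

x=35: ŷ = -7 + 2.4·35 = 77; e = 72 − 77 = -5
x=40: ŷ = -7 + 2.4·40 = 89; e = 95 − 89 = 6
x=45: ŷ = -7 + 2.4·45 = 101; e = 104 − 101 = 3
x=50: ŷ = -7 + 2.4·50 = 113; e = 110 − 113 = -3
x=55: ŷ = -7 + 2.4·55 = 125; e = 123 − 125 = -2
x=60: ŷ = -7 + 2.4·60 = 137; e = 138 − 137 = 1
Signs: − + + − − +
Runs: −×1, +×2, −×2, +×1 → 4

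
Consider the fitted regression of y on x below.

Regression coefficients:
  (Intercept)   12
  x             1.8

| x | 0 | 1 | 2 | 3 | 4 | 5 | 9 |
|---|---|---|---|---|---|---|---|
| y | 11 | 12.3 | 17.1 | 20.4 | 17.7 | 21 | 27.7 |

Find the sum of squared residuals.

x=0: ŷ = 12 + 1.8·0 = 12; r = 11 − 12 = -1
x=1: ŷ = 12 + 1.8·1 = 13.8; r = 12.3 − 13.8 = -1.5
x=2: ŷ = 12 + 1.8·2 = 15.6; r = 17.1 − 15.6 = 1.5
x=3: ŷ = 12 + 1.8·3 = 17.4; r = 20.4 − 17.4 = 3
x=4: ŷ = 12 + 1.8·4 = 19.2; r = 17.7 − 19.2 = -1.5
x=5: ŷ = 12 + 1.8·5 = 21; r = 21 − 21 = 0
x=9: ŷ = 12 + 1.8·9 = 28.2; r = 27.7 − 28.2 = -0.5
SSE = 1 + 2.25 + 2.25 + 9 + 2.25 + 0 + 0.25 = 17

SSE = 17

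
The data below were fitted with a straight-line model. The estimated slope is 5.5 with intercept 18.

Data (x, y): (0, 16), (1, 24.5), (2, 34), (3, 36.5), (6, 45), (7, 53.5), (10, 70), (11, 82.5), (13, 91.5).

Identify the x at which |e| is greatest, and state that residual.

x=0: ŷ = 18 + 5.5·0 = 18; e = 16 − 18 = -2
x=1: ŷ = 18 + 5.5·1 = 23.5; e = 24.5 − 23.5 = 1
x=2: ŷ = 18 + 5.5·2 = 29; e = 34 − 29 = 5
x=3: ŷ = 18 + 5.5·3 = 34.5; e = 36.5 − 34.5 = 2
x=6: ŷ = 18 + 5.5·6 = 51; e = 45 − 51 = -6
x=7: ŷ = 18 + 5.5·7 = 56.5; e = 53.5 − 56.5 = -3
x=10: ŷ = 18 + 5.5·10 = 73; e = 70 − 73 = -3
x=11: ŷ = 18 + 5.5·11 = 78.5; e = 82.5 − 78.5 = 4
x=13: ŷ = 18 + 5.5·13 = 89.5; e = 91.5 − 89.5 = 2
Largest |e| is 6 at x = 6, residual -6.

x = 6, e = -6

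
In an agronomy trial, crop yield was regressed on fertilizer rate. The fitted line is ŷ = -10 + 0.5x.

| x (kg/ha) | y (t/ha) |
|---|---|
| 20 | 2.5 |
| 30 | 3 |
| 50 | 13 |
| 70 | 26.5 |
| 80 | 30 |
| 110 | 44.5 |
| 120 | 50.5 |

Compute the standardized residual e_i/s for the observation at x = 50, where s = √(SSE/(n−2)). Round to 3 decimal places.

x=20: ŷ = -10 + 0.5·20 = 0; e = 2.5 − 0 = 2.5
x=30: ŷ = -10 + 0.5·30 = 5; e = 3 − 5 = -2
x=50: ŷ = -10 + 0.5·50 = 15; e = 13 − 15 = -2
x=70: ŷ = -10 + 0.5·70 = 25; e = 26.5 − 25 = 1.5
x=80: ŷ = -10 + 0.5·80 = 30; e = 30 − 30 = 0
x=110: ŷ = -10 + 0.5·110 = 45; e = 44.5 − 45 = -0.5
x=120: ŷ = -10 + 0.5·120 = 50; e = 50.5 − 50 = 0.5
SSE = 6.25 + 4 + 4 + 2.25 + 0 + 0.25 + 0.25 = 17
s = √(17/5) = 1.84391
e/s = -2 / 1.84391 = -1.085

-1.085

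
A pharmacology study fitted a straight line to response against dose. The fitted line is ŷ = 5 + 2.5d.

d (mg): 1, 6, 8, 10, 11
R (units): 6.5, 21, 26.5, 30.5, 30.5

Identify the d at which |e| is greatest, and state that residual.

d=1: ŷ = 5 + 2.5·1 = 7.5; e = 6.5 − 7.5 = -1
d=6: ŷ = 5 + 2.5·6 = 20; e = 21 − 20 = 1
d=8: ŷ = 5 + 2.5·8 = 25; e = 26.5 − 25 = 1.5
d=10: ŷ = 5 + 2.5·10 = 30; e = 30.5 − 30 = 0.5
d=11: ŷ = 5 + 2.5·11 = 32.5; e = 30.5 − 32.5 = -2
Largest |e| is 2 at d = 11, residual -2.

d = 11, e = -2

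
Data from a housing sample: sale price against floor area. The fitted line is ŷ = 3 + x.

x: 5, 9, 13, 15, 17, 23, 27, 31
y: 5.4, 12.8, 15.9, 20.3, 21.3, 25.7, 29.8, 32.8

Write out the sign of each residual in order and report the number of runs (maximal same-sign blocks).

5 runs

x=5: ŷ = 3 + 5 = 8; e = 5.4 − 8 = -2.6
x=9: ŷ = 3 + 9 = 12; e = 12.8 − 12 = 0.8
x=13: ŷ = 3 + 13 = 16; e = 15.9 − 16 = -0.1
x=15: ŷ = 3 + 15 = 18; e = 20.3 − 18 = 2.3
x=17: ŷ = 3 + 17 = 20; e = 21.3 − 20 = 1.3
x=23: ŷ = 3 + 23 = 26; e = 25.7 − 26 = -0.3
x=27: ŷ = 3 + 27 = 30; e = 29.8 − 30 = -0.2
x=31: ŷ = 3 + 31 = 34; e = 32.8 − 34 = -1.2
Signs: − + − + + − − −
Runs: −×1, +×1, −×1, +×2, −×3 → 5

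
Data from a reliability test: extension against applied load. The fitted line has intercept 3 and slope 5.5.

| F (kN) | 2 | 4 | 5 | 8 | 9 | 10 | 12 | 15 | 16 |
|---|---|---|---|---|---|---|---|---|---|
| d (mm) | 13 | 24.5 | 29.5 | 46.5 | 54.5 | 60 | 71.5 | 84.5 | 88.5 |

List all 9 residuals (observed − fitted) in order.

F=2: ŷ = 3 + 5.5·2 = 14; r = 13 − 14 = -1
F=4: ŷ = 3 + 5.5·4 = 25; r = 24.5 − 25 = -0.5
F=5: ŷ = 3 + 5.5·5 = 30.5; r = 29.5 − 30.5 = -1
F=8: ŷ = 3 + 5.5·8 = 47; r = 46.5 − 47 = -0.5
F=9: ŷ = 3 + 5.5·9 = 52.5; r = 54.5 − 52.5 = 2
F=10: ŷ = 3 + 5.5·10 = 58; r = 60 − 58 = 2
F=12: ŷ = 3 + 5.5·12 = 69; r = 71.5 − 69 = 2.5
F=15: ŷ = 3 + 5.5·15 = 85.5; r = 84.5 − 85.5 = -1
F=16: ŷ = 3 + 5.5·16 = 91; r = 88.5 − 91 = -2.5

-1, -0.5, -1, -0.5, 2, 2, 2.5, -1, -2.5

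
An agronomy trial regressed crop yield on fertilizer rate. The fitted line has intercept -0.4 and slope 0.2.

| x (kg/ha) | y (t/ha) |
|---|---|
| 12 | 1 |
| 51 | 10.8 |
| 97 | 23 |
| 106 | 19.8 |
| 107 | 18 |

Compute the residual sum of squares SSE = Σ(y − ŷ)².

x=12: ŷ = -0.4 + 0.2·12 = 2; r = 1 − 2 = -1
x=51: ŷ = -0.4 + 0.2·51 = 9.8; r = 10.8 − 9.8 = 1
x=97: ŷ = -0.4 + 0.2·97 = 19; r = 23 − 19 = 4
x=106: ŷ = -0.4 + 0.2·106 = 20.8; r = 19.8 − 20.8 = -1
x=107: ŷ = -0.4 + 0.2·107 = 21; r = 18 − 21 = -3
SSE = 1 + 1 + 16 + 1 + 9 = 28

SSE = 28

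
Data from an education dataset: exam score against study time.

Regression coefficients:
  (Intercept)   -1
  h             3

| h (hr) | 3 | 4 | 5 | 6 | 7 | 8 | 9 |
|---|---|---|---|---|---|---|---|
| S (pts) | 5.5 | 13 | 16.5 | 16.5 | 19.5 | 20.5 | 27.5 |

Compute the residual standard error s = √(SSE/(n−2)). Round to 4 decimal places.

s = 2.2583

h=3: Ŝ = -1 + 3·3 = 8; e = 5.5 − 8 = -2.5
h=4: Ŝ = -1 + 3·4 = 11; e = 13 − 11 = 2
h=5: Ŝ = -1 + 3·5 = 14; e = 16.5 − 14 = 2.5
h=6: Ŝ = -1 + 3·6 = 17; e = 16.5 − 17 = -0.5
h=7: Ŝ = -1 + 3·7 = 20; e = 19.5 − 20 = -0.5
h=8: Ŝ = -1 + 3·8 = 23; e = 20.5 − 23 = -2.5
h=9: Ŝ = -1 + 3·9 = 26; e = 27.5 − 26 = 1.5
SSE = 6.25 + 4 + 6.25 + 0.25 + 0.25 + 6.25 + 2.25 = 25.5
s = √(25.5/5) = √5.1 ≈ 2.2583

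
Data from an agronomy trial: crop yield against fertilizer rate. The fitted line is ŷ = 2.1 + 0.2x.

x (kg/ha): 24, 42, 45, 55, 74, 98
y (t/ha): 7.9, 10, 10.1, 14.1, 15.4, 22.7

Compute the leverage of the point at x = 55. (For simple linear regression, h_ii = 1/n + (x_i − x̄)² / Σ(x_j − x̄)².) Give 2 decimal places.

x̄ = (24 + 42 + 45 + 55 + 74 + 98)/6 = 56.3333
Σ(x − x̄)² = 1045.44 + 205.444 + 128.444 + 1.77778 + 312.111 + 1736.11 = 3429.33
h = 1/6 + (-1.33333)²/3429.33 = 0.166667 + 0.000518403 = 0.17

h = 0.17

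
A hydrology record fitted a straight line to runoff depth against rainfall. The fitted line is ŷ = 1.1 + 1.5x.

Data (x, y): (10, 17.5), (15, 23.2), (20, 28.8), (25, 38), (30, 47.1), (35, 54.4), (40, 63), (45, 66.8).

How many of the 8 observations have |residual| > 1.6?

3

x=10: ŷ = 1.1 + 1.5·10 = 16.1; e = 17.5 − 16.1 = 1.4
x=15: ŷ = 1.1 + 1.5·15 = 23.6; e = 23.2 − 23.6 = -0.4
x=20: ŷ = 1.1 + 1.5·20 = 31.1; e = 28.8 − 31.1 = -2.3
x=25: ŷ = 1.1 + 1.5·25 = 38.6; e = 38 − 38.6 = -0.6
x=30: ŷ = 1.1 + 1.5·30 = 46.1; e = 47.1 − 46.1 = 1
x=35: ŷ = 1.1 + 1.5·35 = 53.6; e = 54.4 − 53.6 = 0.8
x=40: ŷ = 1.1 + 1.5·40 = 61.1; e = 63 − 61.1 = 1.9
x=45: ŷ = 1.1 + 1.5·45 = 68.6; e = 66.8 − 68.6 = -1.8
|e| > 1.6: x=20 (|e|=2.3), x=40 (|e|=1.9), x=45 (|e|=1.8) → 3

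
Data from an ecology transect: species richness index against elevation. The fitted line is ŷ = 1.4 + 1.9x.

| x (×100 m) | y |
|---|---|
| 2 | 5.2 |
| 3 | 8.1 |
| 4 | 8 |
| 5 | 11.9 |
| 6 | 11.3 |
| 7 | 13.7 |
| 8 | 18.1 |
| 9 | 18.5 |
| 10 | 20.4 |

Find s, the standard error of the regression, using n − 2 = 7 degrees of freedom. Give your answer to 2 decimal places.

s = 1.10

x=2: ŷ = 1.4 + 1.9·2 = 5.2; e = 5.2 − 5.2 = 0
x=3: ŷ = 1.4 + 1.9·3 = 7.1; e = 8.1 − 7.1 = 1
x=4: ŷ = 1.4 + 1.9·4 = 9; e = 8 − 9 = -1
x=5: ŷ = 1.4 + 1.9·5 = 10.9; e = 11.9 − 10.9 = 1
x=6: ŷ = 1.4 + 1.9·6 = 12.8; e = 11.3 − 12.8 = -1.5
x=7: ŷ = 1.4 + 1.9·7 = 14.7; e = 13.7 − 14.7 = -1
x=8: ŷ = 1.4 + 1.9·8 = 16.6; e = 18.1 − 16.6 = 1.5
x=9: ŷ = 1.4 + 1.9·9 = 18.5; e = 18.5 − 18.5 = 0
x=10: ŷ = 1.4 + 1.9·10 = 20.4; e = 20.4 − 20.4 = 0
SSE = 0 + 1 + 1 + 1 + 2.25 + 1 + 2.25 + 0 + 0 = 8.5
s = √(8.5/7) = √1.21429 ≈ 1.10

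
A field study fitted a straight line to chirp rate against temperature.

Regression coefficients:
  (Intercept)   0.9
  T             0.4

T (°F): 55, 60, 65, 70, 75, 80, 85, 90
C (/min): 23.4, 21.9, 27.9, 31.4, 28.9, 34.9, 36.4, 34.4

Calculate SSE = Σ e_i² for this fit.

T=55: Ĉ = 0.9 + 0.4·55 = 22.9; e = 23.4 − 22.9 = 0.5
T=60: Ĉ = 0.9 + 0.4·60 = 24.9; e = 21.9 − 24.9 = -3
T=65: Ĉ = 0.9 + 0.4·65 = 26.9; e = 27.9 − 26.9 = 1
T=70: Ĉ = 0.9 + 0.4·70 = 28.9; e = 31.4 − 28.9 = 2.5
T=75: Ĉ = 0.9 + 0.4·75 = 30.9; e = 28.9 − 30.9 = -2
T=80: Ĉ = 0.9 + 0.4·80 = 32.9; e = 34.9 − 32.9 = 2
T=85: Ĉ = 0.9 + 0.4·85 = 34.9; e = 36.4 − 34.9 = 1.5
T=90: Ĉ = 0.9 + 0.4·90 = 36.9; e = 34.4 − 36.9 = -2.5
SSE = 0.25 + 9 + 1 + 6.25 + 4 + 4 + 2.25 + 6.25 = 33

SSE = 33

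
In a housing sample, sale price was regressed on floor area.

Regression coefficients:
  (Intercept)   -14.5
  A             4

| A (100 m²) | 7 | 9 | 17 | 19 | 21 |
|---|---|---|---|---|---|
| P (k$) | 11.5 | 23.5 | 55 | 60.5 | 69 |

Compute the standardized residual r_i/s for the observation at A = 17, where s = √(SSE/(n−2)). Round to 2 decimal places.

0.77

A=7: ŷ = -14.5 + 4·7 = 13.5; r = 11.5 − 13.5 = -2
A=9: ŷ = -14.5 + 4·9 = 21.5; r = 23.5 − 21.5 = 2
A=17: ŷ = -14.5 + 4·17 = 53.5; r = 55 − 53.5 = 1.5
A=19: ŷ = -14.5 + 4·19 = 61.5; r = 60.5 − 61.5 = -1
A=21: ŷ = -14.5 + 4·21 = 69.5; r = 69 − 69.5 = -0.5
SSE = 4 + 4 + 2.25 + 1 + 0.25 = 11.5
s = √(11.5/3) = 1.95789
r/s = 1.5 / 1.95789 = 0.77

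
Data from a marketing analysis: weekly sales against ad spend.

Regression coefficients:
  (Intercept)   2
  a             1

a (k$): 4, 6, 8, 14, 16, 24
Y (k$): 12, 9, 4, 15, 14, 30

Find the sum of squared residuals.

SSE = 106

a=4: ŷ = 2 + 4 = 6; r = 12 − 6 = 6
a=6: ŷ = 2 + 6 = 8; r = 9 − 8 = 1
a=8: ŷ = 2 + 8 = 10; r = 4 − 10 = -6
a=14: ŷ = 2 + 14 = 16; r = 15 − 16 = -1
a=16: ŷ = 2 + 16 = 18; r = 14 − 18 = -4
a=24: ŷ = 2 + 24 = 26; r = 30 − 26 = 4
SSE = 36 + 1 + 36 + 1 + 16 + 16 = 106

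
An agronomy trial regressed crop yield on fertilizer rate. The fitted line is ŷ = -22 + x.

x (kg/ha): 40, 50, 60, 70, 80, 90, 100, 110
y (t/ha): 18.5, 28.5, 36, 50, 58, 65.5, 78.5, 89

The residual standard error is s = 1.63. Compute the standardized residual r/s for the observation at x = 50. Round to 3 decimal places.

0.307

ŷ = -22 + 50 = 28
r = 28.5 − 28 = 0.5
r/s = 0.5 / 1.63 = 0.307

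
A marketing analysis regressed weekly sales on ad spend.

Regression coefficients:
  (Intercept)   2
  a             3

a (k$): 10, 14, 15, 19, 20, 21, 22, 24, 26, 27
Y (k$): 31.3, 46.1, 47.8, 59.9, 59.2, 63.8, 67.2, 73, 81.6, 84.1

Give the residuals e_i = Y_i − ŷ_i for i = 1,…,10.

a=10: ŷ = 2 + 3·10 = 32; e = 31.3 − 32 = -0.7
a=14: ŷ = 2 + 3·14 = 44; e = 46.1 − 44 = 2.1
a=15: ŷ = 2 + 3·15 = 47; e = 47.8 − 47 = 0.8
a=19: ŷ = 2 + 3·19 = 59; e = 59.9 − 59 = 0.9
a=20: ŷ = 2 + 3·20 = 62; e = 59.2 − 62 = -2.8
a=21: ŷ = 2 + 3·21 = 65; e = 63.8 − 65 = -1.2
a=22: ŷ = 2 + 3·22 = 68; e = 67.2 − 68 = -0.8
a=24: ŷ = 2 + 3·24 = 74; e = 73 − 74 = -1
a=26: ŷ = 2 + 3·26 = 80; e = 81.6 − 80 = 1.6
a=27: ŷ = 2 + 3·27 = 83; e = 84.1 − 83 = 1.1

-0.7, 2.1, 0.8, 0.9, -2.8, -1.2, -0.8, -1, 1.6, 1.1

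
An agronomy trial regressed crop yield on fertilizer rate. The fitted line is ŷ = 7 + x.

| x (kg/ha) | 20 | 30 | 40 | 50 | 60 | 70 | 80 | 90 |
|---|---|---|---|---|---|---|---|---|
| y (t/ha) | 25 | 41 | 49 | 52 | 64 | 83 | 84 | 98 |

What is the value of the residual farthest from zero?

r = 6

x=20: ŷ = 7 + 20 = 27; r = 25 − 27 = -2
x=30: ŷ = 7 + 30 = 37; r = 41 − 37 = 4
x=40: ŷ = 7 + 40 = 47; r = 49 − 47 = 2
x=50: ŷ = 7 + 50 = 57; r = 52 − 57 = -5
x=60: ŷ = 7 + 60 = 67; r = 64 − 67 = -3
x=70: ŷ = 7 + 70 = 77; r = 83 − 77 = 6
x=80: ŷ = 7 + 80 = 87; r = 84 − 87 = -3
x=90: ŷ = 7 + 90 = 97; r = 98 − 97 = 1
Largest |r| is 6 at x = 70, residual 6.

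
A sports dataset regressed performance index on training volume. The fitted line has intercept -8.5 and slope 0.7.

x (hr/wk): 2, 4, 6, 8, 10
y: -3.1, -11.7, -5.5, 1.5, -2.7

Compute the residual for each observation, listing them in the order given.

x=2: ŷ = -8.5 + 0.7·2 = -7.1; e = -3.1 − (-7.1) = 4
x=4: ŷ = -8.5 + 0.7·4 = -5.7; e = -11.7 − (-5.7) = -6
x=6: ŷ = -8.5 + 0.7·6 = -4.3; e = -5.5 − (-4.3) = -1.2
x=8: ŷ = -8.5 + 0.7·8 = -2.9; e = 1.5 − (-2.9) = 4.4
x=10: ŷ = -8.5 + 0.7·10 = -1.5; e = -2.7 − (-1.5) = -1.2

4, -6, -1.2, 4.4, -1.2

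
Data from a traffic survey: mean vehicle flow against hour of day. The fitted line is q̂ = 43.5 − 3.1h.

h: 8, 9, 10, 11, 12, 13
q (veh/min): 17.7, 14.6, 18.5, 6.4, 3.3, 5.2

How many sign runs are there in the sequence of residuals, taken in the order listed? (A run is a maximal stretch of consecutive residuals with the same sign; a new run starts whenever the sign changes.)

h=8: q̂ = 43.5 − 3.1·8 = 18.7; r = 17.7 − 18.7 = -1
h=9: q̂ = 43.5 − 3.1·9 = 15.6; r = 14.6 − 15.6 = -1
h=10: q̂ = 43.5 − 3.1·10 = 12.5; r = 18.5 − 12.5 = 6
h=11: q̂ = 43.5 − 3.1·11 = 9.4; r = 6.4 − 9.4 = -3
h=12: q̂ = 43.5 − 3.1·12 = 6.3; r = 3.3 − 6.3 = -3
h=13: q̂ = 43.5 − 3.1·13 = 3.2; r = 5.2 − 3.2 = 2
Signs: − − + − − +
Runs: −×2, +×1, −×2, +×1 → 4

4 runs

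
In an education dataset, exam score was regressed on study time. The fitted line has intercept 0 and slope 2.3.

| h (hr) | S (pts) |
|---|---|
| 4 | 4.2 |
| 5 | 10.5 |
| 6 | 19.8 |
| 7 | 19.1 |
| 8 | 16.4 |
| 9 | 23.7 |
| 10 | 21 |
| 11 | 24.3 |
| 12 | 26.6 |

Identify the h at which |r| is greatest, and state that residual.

h=4: ŷ = 2.3·4 = 9.2; r = 4.2 − 9.2 = -5
h=5: ŷ = 2.3·5 = 11.5; r = 10.5 − 11.5 = -1
h=6: ŷ = 2.3·6 = 13.8; r = 19.8 − 13.8 = 6
h=7: ŷ = 2.3·7 = 16.1; r = 19.1 − 16.1 = 3
h=8: ŷ = 2.3·8 = 18.4; r = 16.4 − 18.4 = -2
h=9: ŷ = 2.3·9 = 20.7; r = 23.7 − 20.7 = 3
h=10: ŷ = 2.3·10 = 23; r = 21 − 23 = -2
h=11: ŷ = 2.3·11 = 25.3; r = 24.3 − 25.3 = -1
h=12: ŷ = 2.3·12 = 27.6; r = 26.6 − 27.6 = -1
Largest |r| is 6 at h = 6, residual 6.

h = 6, r = 6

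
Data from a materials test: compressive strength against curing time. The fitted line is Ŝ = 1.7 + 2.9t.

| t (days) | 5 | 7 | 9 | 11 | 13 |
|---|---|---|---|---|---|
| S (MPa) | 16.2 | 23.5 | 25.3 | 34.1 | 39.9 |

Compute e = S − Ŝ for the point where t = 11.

Ŝ = 1.7 + 2.9·11 = 33.6
e = 34.1 − 33.6 = 0.5

e = 0.5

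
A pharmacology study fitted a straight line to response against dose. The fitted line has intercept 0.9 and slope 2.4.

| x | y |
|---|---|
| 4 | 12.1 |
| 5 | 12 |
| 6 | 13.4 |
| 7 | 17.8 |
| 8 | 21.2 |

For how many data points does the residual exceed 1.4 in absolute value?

2

x=4: ŷ = 0.9 + 2.4·4 = 10.5; e = 12.1 − 10.5 = 1.6
x=5: ŷ = 0.9 + 2.4·5 = 12.9; e = 12 − 12.9 = -0.9
x=6: ŷ = 0.9 + 2.4·6 = 15.3; e = 13.4 − 15.3 = -1.9
x=7: ŷ = 0.9 + 2.4·7 = 17.7; e = 17.8 − 17.7 = 0.1
x=8: ŷ = 0.9 + 2.4·8 = 20.1; e = 21.2 − 20.1 = 1.1
|e| > 1.4: x=4 (|e|=1.6), x=6 (|e|=1.9) → 2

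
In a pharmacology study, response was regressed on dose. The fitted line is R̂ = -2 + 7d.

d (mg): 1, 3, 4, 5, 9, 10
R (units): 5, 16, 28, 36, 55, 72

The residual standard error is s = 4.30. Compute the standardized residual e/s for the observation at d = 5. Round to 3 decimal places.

R̂ = -2 + 7·5 = 33
e = 36 − 33 = 3
e/s = 3 / 4.30 = 0.698

0.698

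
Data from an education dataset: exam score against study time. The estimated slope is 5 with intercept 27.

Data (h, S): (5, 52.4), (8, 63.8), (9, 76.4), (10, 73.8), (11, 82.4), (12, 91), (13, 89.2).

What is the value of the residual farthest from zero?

e = 4.4

h=5: ŷ = 27 + 5·5 = 52; e = 52.4 − 52 = 0.4
h=8: ŷ = 27 + 5·8 = 67; e = 63.8 − 67 = -3.2
h=9: ŷ = 27 + 5·9 = 72; e = 76.4 − 72 = 4.4
h=10: ŷ = 27 + 5·10 = 77; e = 73.8 − 77 = -3.2
h=11: ŷ = 27 + 5·11 = 82; e = 82.4 − 82 = 0.4
h=12: ŷ = 27 + 5·12 = 87; e = 91 − 87 = 4
h=13: ŷ = 27 + 5·13 = 92; e = 89.2 − 92 = -2.8
Largest |e| is 4.4 at h = 9, residual 4.4.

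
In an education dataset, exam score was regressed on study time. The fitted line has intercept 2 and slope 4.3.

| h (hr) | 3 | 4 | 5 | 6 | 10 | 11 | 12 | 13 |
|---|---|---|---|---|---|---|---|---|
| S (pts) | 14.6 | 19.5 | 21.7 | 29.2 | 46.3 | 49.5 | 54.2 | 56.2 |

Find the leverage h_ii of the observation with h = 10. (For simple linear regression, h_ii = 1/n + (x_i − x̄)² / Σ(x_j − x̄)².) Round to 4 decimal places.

h̄ = (3 + 4 + 5 + 6 + 10 + 11 + 12 + 13)/8 = 8
Σ(h − h̄)² = 25 + 16 + 9 + 4 + 4 + 9 + 16 + 25 = 108
h = 1/8 + (2)²/108 = 0.125 + 0.037037 = 0.1620

h = 0.1620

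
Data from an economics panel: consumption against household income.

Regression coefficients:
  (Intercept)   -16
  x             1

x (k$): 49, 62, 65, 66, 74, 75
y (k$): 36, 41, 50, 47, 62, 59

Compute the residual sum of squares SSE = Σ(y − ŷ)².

x=49: ŷ = -16 + 49 = 33; r = 36 − 33 = 3
x=62: ŷ = -16 + 62 = 46; r = 41 − 46 = -5
x=65: ŷ = -16 + 65 = 49; r = 50 − 49 = 1
x=66: ŷ = -16 + 66 = 50; r = 47 − 50 = -3
x=74: ŷ = -16 + 74 = 58; r = 62 − 58 = 4
x=75: ŷ = -16 + 75 = 59; r = 59 − 59 = 0
SSE = 9 + 25 + 1 + 9 + 16 + 0 = 60

SSE = 60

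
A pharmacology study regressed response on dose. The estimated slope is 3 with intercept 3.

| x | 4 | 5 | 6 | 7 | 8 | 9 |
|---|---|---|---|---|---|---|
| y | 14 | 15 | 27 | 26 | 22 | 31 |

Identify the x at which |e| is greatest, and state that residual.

x = 6, e = 6

x=4: ŷ = 3 + 3·4 = 15; e = 14 − 15 = -1
x=5: ŷ = 3 + 3·5 = 18; e = 15 − 18 = -3
x=6: ŷ = 3 + 3·6 = 21; e = 27 − 21 = 6
x=7: ŷ = 3 + 3·7 = 24; e = 26 − 24 = 2
x=8: ŷ = 3 + 3·8 = 27; e = 22 − 27 = -5
x=9: ŷ = 3 + 3·9 = 30; e = 31 − 30 = 1
Largest |e| is 6 at x = 6, residual 6.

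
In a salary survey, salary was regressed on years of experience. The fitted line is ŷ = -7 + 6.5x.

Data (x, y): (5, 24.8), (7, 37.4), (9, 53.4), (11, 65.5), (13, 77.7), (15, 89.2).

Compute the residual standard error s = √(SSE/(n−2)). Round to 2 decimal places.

s = 1.42

x=5: ŷ = -7 + 6.5·5 = 25.5; e = 24.8 − 25.5 = -0.7
x=7: ŷ = -7 + 6.5·7 = 38.5; e = 37.4 − 38.5 = -1.1
x=9: ŷ = -7 + 6.5·9 = 51.5; e = 53.4 − 51.5 = 1.9
x=11: ŷ = -7 + 6.5·11 = 64.5; e = 65.5 − 64.5 = 1
x=13: ŷ = -7 + 6.5·13 = 77.5; e = 77.7 − 77.5 = 0.2
x=15: ŷ = -7 + 6.5·15 = 90.5; e = 89.2 − 90.5 = -1.3
SSE = 0.49 + 1.21 + 3.61 + 1 + 0.04 + 1.69 = 8.04
s = √(8.04/4) = √2.01 ≈ 1.42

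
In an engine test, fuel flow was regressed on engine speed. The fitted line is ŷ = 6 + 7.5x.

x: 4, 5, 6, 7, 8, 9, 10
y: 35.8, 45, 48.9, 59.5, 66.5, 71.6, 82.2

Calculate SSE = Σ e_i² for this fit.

SSE = 13

x=4: ŷ = 6 + 7.5·4 = 36; e = 35.8 − 36 = -0.2
x=5: ŷ = 6 + 7.5·5 = 43.5; e = 45 − 43.5 = 1.5
x=6: ŷ = 6 + 7.5·6 = 51; e = 48.9 − 51 = -2.1
x=7: ŷ = 6 + 7.5·7 = 58.5; e = 59.5 − 58.5 = 1
x=8: ŷ = 6 + 7.5·8 = 66; e = 66.5 − 66 = 0.5
x=9: ŷ = 6 + 7.5·9 = 73.5; e = 71.6 − 73.5 = -1.9
x=10: ŷ = 6 + 7.5·10 = 81; e = 82.2 − 81 = 1.2
SSE = 0.04 + 2.25 + 4.41 + 1 + 0.25 + 3.61 + 1.44 = 13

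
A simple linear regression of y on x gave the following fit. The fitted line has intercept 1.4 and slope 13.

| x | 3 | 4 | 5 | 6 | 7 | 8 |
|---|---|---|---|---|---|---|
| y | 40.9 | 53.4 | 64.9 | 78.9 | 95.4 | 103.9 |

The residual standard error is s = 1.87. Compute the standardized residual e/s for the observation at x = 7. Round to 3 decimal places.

1.604

ŷ = 1.4 + 13·7 = 92.4
e = 95.4 − 92.4 = 3
e/s = 3 / 1.87 = 1.604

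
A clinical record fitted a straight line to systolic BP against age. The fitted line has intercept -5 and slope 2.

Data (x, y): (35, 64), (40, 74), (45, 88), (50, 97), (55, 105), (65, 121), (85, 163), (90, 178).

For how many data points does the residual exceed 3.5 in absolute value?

1

x=35: ŷ = -5 + 2·35 = 65; r = 64 − 65 = -1
x=40: ŷ = -5 + 2·40 = 75; r = 74 − 75 = -1
x=45: ŷ = -5 + 2·45 = 85; r = 88 − 85 = 3
x=50: ŷ = -5 + 2·50 = 95; r = 97 − 95 = 2
x=55: ŷ = -5 + 2·55 = 105; r = 105 − 105 = 0
x=65: ŷ = -5 + 2·65 = 125; r = 121 − 125 = -4
x=85: ŷ = -5 + 2·85 = 165; r = 163 − 165 = -2
x=90: ŷ = -5 + 2·90 = 175; r = 178 − 175 = 3
|r| > 3.5: x=65 (|r|=4) → 1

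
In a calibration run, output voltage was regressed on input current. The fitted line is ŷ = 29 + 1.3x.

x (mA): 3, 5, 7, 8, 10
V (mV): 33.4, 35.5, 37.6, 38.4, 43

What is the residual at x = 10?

ŷ = 29 + 1.3·10 = 42
e = 43 − 42 = 1

e = 1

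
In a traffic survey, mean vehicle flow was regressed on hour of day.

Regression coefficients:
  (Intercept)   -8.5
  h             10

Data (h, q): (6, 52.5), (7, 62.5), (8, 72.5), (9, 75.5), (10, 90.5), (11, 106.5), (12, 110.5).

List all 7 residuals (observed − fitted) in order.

h=6: ŷ = -8.5 + 10·6 = 51.5; e = 52.5 − 51.5 = 1
h=7: ŷ = -8.5 + 10·7 = 61.5; e = 62.5 − 61.5 = 1
h=8: ŷ = -8.5 + 10·8 = 71.5; e = 72.5 − 71.5 = 1
h=9: ŷ = -8.5 + 10·9 = 81.5; e = 75.5 − 81.5 = -6
h=10: ŷ = -8.5 + 10·10 = 91.5; e = 90.5 − 91.5 = -1
h=11: ŷ = -8.5 + 10·11 = 101.5; e = 106.5 − 101.5 = 5
h=12: ŷ = -8.5 + 10·12 = 111.5; e = 110.5 − 111.5 = -1

1, 1, 1, -6, -1, 5, -1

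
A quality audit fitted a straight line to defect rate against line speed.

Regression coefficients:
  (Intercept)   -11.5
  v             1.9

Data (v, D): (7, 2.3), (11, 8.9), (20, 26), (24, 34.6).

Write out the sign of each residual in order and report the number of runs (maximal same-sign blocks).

3 runs

v=7: D̂ = -11.5 + 1.9·7 = 1.8; r = 2.3 − 1.8 = 0.5
v=11: D̂ = -11.5 + 1.9·11 = 9.4; r = 8.9 − 9.4 = -0.5
v=20: D̂ = -11.5 + 1.9·20 = 26.5; r = 26 − 26.5 = -0.5
v=24: D̂ = -11.5 + 1.9·24 = 34.1; r = 34.6 − 34.1 = 0.5
Signs: + − − +
Runs: +×1, −×2, +×1 → 3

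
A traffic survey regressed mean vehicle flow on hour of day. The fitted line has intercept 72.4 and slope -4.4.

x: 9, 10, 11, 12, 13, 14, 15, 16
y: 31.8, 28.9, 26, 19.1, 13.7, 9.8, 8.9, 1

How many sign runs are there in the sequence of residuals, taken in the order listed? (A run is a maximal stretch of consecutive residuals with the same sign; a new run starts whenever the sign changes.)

5 runs

x=9: ŷ = 72.4 − 4.4·9 = 32.8; e = 31.8 − 32.8 = -1
x=10: ŷ = 72.4 − 4.4·10 = 28.4; e = 28.9 − 28.4 = 0.5
x=11: ŷ = 72.4 − 4.4·11 = 24; e = 26 − 24 = 2
x=12: ŷ = 72.4 − 4.4·12 = 19.6; e = 19.1 − 19.6 = -0.5
x=13: ŷ = 72.4 − 4.4·13 = 15.2; e = 13.7 − 15.2 = -1.5
x=14: ŷ = 72.4 − 4.4·14 = 10.8; e = 9.8 − 10.8 = -1
x=15: ŷ = 72.4 − 4.4·15 = 6.4; e = 8.9 − 6.4 = 2.5
x=16: ŷ = 72.4 − 4.4·16 = 2; e = 1 − 2 = -1
Signs: − + + − − − + −
Runs: −×1, +×2, −×3, +×1, −×1 → 5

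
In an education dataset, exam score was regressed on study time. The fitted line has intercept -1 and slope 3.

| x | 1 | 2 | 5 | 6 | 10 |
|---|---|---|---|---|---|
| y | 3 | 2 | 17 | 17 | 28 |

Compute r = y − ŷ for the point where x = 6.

ŷ = -1 + 3·6 = 17
r = 17 − 17 = 0

r = 0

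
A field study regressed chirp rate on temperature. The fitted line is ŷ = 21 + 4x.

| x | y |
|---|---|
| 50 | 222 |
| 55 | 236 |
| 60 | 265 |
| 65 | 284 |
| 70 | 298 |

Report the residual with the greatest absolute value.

r = -5

x=50: ŷ = 21 + 4·50 = 221; r = 222 − 221 = 1
x=55: ŷ = 21 + 4·55 = 241; r = 236 − 241 = -5
x=60: ŷ = 21 + 4·60 = 261; r = 265 − 261 = 4
x=65: ŷ = 21 + 4·65 = 281; r = 284 − 281 = 3
x=70: ŷ = 21 + 4·70 = 301; r = 298 − 301 = -3
Largest |r| is 5 at x = 55, residual -5.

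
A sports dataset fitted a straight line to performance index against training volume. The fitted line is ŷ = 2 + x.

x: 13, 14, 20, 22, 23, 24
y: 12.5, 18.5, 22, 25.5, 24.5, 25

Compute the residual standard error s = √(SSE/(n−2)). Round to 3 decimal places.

x=13: ŷ = 2 + 13 = 15; r = 12.5 − 15 = -2.5
x=14: ŷ = 2 + 14 = 16; r = 18.5 − 16 = 2.5
x=20: ŷ = 2 + 20 = 22; r = 22 − 22 = 0
x=22: ŷ = 2 + 22 = 24; r = 25.5 − 24 = 1.5
x=23: ŷ = 2 + 23 = 25; r = 24.5 − 25 = -0.5
x=24: ŷ = 2 + 24 = 26; r = 25 − 26 = -1
SSE = 6.25 + 6.25 + 0 + 2.25 + 0.25 + 1 = 16
s = √(16/4) = √4 ≈ 2.000

s = 2.000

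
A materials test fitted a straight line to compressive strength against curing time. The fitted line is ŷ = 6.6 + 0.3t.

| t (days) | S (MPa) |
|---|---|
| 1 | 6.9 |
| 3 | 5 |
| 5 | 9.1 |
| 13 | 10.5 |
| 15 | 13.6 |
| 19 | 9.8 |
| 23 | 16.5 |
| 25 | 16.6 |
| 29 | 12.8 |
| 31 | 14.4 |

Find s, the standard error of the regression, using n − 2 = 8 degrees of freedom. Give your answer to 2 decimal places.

s = 2.33

t=1: ŷ = 6.6 + 0.3·1 = 6.9; r = 6.9 − 6.9 = 0
t=3: ŷ = 6.6 + 0.3·3 = 7.5; r = 5 − 7.5 = -2.5
t=5: ŷ = 6.6 + 0.3·5 = 8.1; r = 9.1 − 8.1 = 1
t=13: ŷ = 6.6 + 0.3·13 = 10.5; r = 10.5 − 10.5 = 0
t=15: ŷ = 6.6 + 0.3·15 = 11.1; r = 13.6 − 11.1 = 2.5
t=19: ŷ = 6.6 + 0.3·19 = 12.3; r = 9.8 − 12.3 = -2.5
t=23: ŷ = 6.6 + 0.3·23 = 13.5; r = 16.5 − 13.5 = 3
t=25: ŷ = 6.6 + 0.3·25 = 14.1; r = 16.6 − 14.1 = 2.5
t=29: ŷ = 6.6 + 0.3·29 = 15.3; r = 12.8 − 15.3 = -2.5
t=31: ŷ = 6.6 + 0.3·31 = 15.9; r = 14.4 − 15.9 = -1.5
SSE = 0 + 6.25 + 1 + 0 + 6.25 + 6.25 + 9 + 6.25 + 6.25 + 2.25 = 43.5
s = √(43.5/8) = √5.4375 ≈ 2.33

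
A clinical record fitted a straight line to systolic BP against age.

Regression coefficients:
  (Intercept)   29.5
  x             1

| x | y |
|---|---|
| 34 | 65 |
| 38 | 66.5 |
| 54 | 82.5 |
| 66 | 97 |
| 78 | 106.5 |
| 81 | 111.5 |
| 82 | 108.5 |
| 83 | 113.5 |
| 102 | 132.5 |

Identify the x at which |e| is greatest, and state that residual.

x=34: ŷ = 29.5 + 34 = 63.5; e = 65 − 63.5 = 1.5
x=38: ŷ = 29.5 + 38 = 67.5; e = 66.5 − 67.5 = -1
x=54: ŷ = 29.5 + 54 = 83.5; e = 82.5 − 83.5 = -1
x=66: ŷ = 29.5 + 66 = 95.5; e = 97 − 95.5 = 1.5
x=78: ŷ = 29.5 + 78 = 107.5; e = 106.5 − 107.5 = -1
x=81: ŷ = 29.5 + 81 = 110.5; e = 111.5 − 110.5 = 1
x=82: ŷ = 29.5 + 82 = 111.5; e = 108.5 − 111.5 = -3
x=83: ŷ = 29.5 + 83 = 112.5; e = 113.5 − 112.5 = 1
x=102: ŷ = 29.5 + 102 = 131.5; e = 132.5 − 131.5 = 1
Largest |e| is 3 at x = 82, residual -3.

x = 82, e = -3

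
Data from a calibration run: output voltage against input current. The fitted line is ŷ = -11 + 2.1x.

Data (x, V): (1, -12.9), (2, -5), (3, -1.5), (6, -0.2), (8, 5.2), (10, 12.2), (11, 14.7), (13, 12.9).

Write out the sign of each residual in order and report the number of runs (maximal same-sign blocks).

x=1: ŷ = -11 + 2.1·1 = -8.9; r = -12.9 − (-8.9) = -4
x=2: ŷ = -11 + 2.1·2 = -6.8; r = -5 − (-6.8) = 1.8
x=3: ŷ = -11 + 2.1·3 = -4.7; r = -1.5 − (-4.7) = 3.2
x=6: ŷ = -11 + 2.1·6 = 1.6; r = -0.2 − 1.6 = -1.8
x=8: ŷ = -11 + 2.1·8 = 5.8; r = 5.2 − 5.8 = -0.6
x=10: ŷ = -11 + 2.1·10 = 10; r = 12.2 − 10 = 2.2
x=11: ŷ = -11 + 2.1·11 = 12.1; r = 14.7 − 12.1 = 2.6
x=13: ŷ = -11 + 2.1·13 = 16.3; r = 12.9 − 16.3 = -3.4
Signs: − + + − − + + −
Runs: −×1, +×2, −×2, +×2, −×1 → 5

5 runs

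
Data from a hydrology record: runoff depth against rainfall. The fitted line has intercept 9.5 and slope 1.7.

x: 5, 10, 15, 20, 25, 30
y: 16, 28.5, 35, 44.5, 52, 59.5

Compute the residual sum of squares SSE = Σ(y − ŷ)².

SSE = 10

x=5: ŷ = 9.5 + 1.7·5 = 18; r = 16 − 18 = -2
x=10: ŷ = 9.5 + 1.7·10 = 26.5; r = 28.5 − 26.5 = 2
x=15: ŷ = 9.5 + 1.7·15 = 35; r = 35 − 35 = 0
x=20: ŷ = 9.5 + 1.7·20 = 43.5; r = 44.5 − 43.5 = 1
x=25: ŷ = 9.5 + 1.7·25 = 52; r = 52 − 52 = 0
x=30: ŷ = 9.5 + 1.7·30 = 60.5; r = 59.5 − 60.5 = -1
SSE = 4 + 4 + 0 + 1 + 0 + 1 = 10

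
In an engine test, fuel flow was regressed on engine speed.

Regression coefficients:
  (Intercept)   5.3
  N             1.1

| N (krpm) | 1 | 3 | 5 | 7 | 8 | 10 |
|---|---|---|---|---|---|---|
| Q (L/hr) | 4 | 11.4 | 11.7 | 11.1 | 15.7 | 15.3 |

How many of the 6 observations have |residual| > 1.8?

3

N=1: ŷ = 5.3 + 1.1·1 = 6.4; e = 4 − 6.4 = -2.4
N=3: ŷ = 5.3 + 1.1·3 = 8.6; e = 11.4 − 8.6 = 2.8
N=5: ŷ = 5.3 + 1.1·5 = 10.8; e = 11.7 − 10.8 = 0.9
N=7: ŷ = 5.3 + 1.1·7 = 13; e = 11.1 − 13 = -1.9
N=8: ŷ = 5.3 + 1.1·8 = 14.1; e = 15.7 − 14.1 = 1.6
N=10: ŷ = 5.3 + 1.1·10 = 16.3; e = 15.3 − 16.3 = -1
|e| > 1.8: N=1 (|e|=2.4), N=3 (|e|=2.8), N=7 (|e|=1.9) → 3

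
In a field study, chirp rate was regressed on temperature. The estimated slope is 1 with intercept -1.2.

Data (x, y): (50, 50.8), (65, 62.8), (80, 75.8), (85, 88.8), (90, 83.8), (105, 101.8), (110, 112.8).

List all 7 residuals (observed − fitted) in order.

x=50: ŷ = -1.2 + 50 = 48.8; r = 50.8 − 48.8 = 2
x=65: ŷ = -1.2 + 65 = 63.8; r = 62.8 − 63.8 = -1
x=80: ŷ = -1.2 + 80 = 78.8; r = 75.8 − 78.8 = -3
x=85: ŷ = -1.2 + 85 = 83.8; r = 88.8 − 83.8 = 5
x=90: ŷ = -1.2 + 90 = 88.8; r = 83.8 − 88.8 = -5
x=105: ŷ = -1.2 + 105 = 103.8; r = 101.8 − 103.8 = -2
x=110: ŷ = -1.2 + 110 = 108.8; r = 112.8 − 108.8 = 4

2, -1, -3, 5, -5, -2, 4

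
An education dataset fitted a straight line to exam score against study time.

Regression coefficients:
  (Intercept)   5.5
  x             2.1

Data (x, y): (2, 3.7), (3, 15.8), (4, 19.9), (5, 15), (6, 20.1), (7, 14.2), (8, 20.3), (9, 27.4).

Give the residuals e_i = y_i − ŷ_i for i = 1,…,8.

-6, 4, 6, -1, 2, -6, -2, 3

x=2: ŷ = 5.5 + 2.1·2 = 9.7; e = 3.7 − 9.7 = -6
x=3: ŷ = 5.5 + 2.1·3 = 11.8; e = 15.8 − 11.8 = 4
x=4: ŷ = 5.5 + 2.1·4 = 13.9; e = 19.9 − 13.9 = 6
x=5: ŷ = 5.5 + 2.1·5 = 16; e = 15 − 16 = -1
x=6: ŷ = 5.5 + 2.1·6 = 18.1; e = 20.1 − 18.1 = 2
x=7: ŷ = 5.5 + 2.1·7 = 20.2; e = 14.2 − 20.2 = -6
x=8: ŷ = 5.5 + 2.1·8 = 22.3; e = 20.3 − 22.3 = -2
x=9: ŷ = 5.5 + 2.1·9 = 24.4; e = 27.4 − 24.4 = 3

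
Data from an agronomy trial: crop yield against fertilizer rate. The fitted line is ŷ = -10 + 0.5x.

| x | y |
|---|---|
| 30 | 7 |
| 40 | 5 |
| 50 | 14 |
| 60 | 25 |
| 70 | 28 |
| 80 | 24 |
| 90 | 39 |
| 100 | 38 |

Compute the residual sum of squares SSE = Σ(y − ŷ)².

SSE = 120

x=30: ŷ = -10 + 0.5·30 = 5; e = 7 − 5 = 2
x=40: ŷ = -10 + 0.5·40 = 10; e = 5 − 10 = -5
x=50: ŷ = -10 + 0.5·50 = 15; e = 14 − 15 = -1
x=60: ŷ = -10 + 0.5·60 = 20; e = 25 − 20 = 5
x=70: ŷ = -10 + 0.5·70 = 25; e = 28 − 25 = 3
x=80: ŷ = -10 + 0.5·80 = 30; e = 24 − 30 = -6
x=90: ŷ = -10 + 0.5·90 = 35; e = 39 − 35 = 4
x=100: ŷ = -10 + 0.5·100 = 40; e = 38 − 40 = -2
SSE = 4 + 25 + 1 + 25 + 9 + 36 + 16 + 4 = 120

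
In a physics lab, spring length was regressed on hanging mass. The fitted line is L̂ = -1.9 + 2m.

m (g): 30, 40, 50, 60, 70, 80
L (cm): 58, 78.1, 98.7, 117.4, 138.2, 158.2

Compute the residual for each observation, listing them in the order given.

m=30: L̂ = -1.9 + 2·30 = 58.1; e = 58 − 58.1 = -0.1
m=40: L̂ = -1.9 + 2·40 = 78.1; e = 78.1 − 78.1 = 0
m=50: L̂ = -1.9 + 2·50 = 98.1; e = 98.7 − 98.1 = 0.6
m=60: L̂ = -1.9 + 2·60 = 118.1; e = 117.4 − 118.1 = -0.7
m=70: L̂ = -1.9 + 2·70 = 138.1; e = 138.2 − 138.1 = 0.1
m=80: L̂ = -1.9 + 2·80 = 158.1; e = 158.2 − 158.1 = 0.1

-0.1, 0, 0.6, -0.7, 0.1, 0.1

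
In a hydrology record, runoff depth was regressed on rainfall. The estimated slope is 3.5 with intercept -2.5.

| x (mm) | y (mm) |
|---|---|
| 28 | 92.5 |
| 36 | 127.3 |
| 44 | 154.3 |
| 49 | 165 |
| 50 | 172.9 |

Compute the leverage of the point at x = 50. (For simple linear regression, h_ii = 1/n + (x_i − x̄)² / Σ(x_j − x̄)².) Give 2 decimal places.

h = 0.41

x̄ = (28 + 36 + 44 + 49 + 50)/5 = 41.4
Σ(x − x̄)² = 179.56 + 29.16 + 6.76 + 57.76 + 73.96 = 347.2
h = 1/5 + (8.6)²/347.2 = 0.2 + 0.213018 = 0.41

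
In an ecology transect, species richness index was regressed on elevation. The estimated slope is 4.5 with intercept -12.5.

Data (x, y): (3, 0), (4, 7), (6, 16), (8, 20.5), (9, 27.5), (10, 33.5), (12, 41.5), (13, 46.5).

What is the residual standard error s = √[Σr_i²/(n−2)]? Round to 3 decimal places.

s = 1.633

x=3: ŷ = -12.5 + 4.5·3 = 1; r = 0 − 1 = -1
x=4: ŷ = -12.5 + 4.5·4 = 5.5; r = 7 − 5.5 = 1.5
x=6: ŷ = -12.5 + 4.5·6 = 14.5; r = 16 − 14.5 = 1.5
x=8: ŷ = -12.5 + 4.5·8 = 23.5; r = 20.5 − 23.5 = -3
x=9: ŷ = -12.5 + 4.5·9 = 28; r = 27.5 − 28 = -0.5
x=10: ŷ = -12.5 + 4.5·10 = 32.5; r = 33.5 − 32.5 = 1
x=12: ŷ = -12.5 + 4.5·12 = 41.5; r = 41.5 − 41.5 = 0
x=13: ŷ = -12.5 + 4.5·13 = 46; r = 46.5 − 46 = 0.5
SSE = 1 + 2.25 + 2.25 + 9 + 0.25 + 1 + 0 + 0.25 = 16
s = √(16/6) = √2.66667 ≈ 1.633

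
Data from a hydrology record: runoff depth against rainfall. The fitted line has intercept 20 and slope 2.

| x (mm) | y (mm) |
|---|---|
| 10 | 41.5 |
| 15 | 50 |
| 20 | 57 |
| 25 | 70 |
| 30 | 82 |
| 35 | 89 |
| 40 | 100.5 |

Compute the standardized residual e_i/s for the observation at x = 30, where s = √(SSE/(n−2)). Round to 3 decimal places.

1.101

x=10: ŷ = 20 + 2·10 = 40; e = 41.5 − 40 = 1.5
x=15: ŷ = 20 + 2·15 = 50; e = 50 − 50 = 0
x=20: ŷ = 20 + 2·20 = 60; e = 57 − 60 = -3
x=25: ŷ = 20 + 2·25 = 70; e = 70 − 70 = 0
x=30: ŷ = 20 + 2·30 = 80; e = 82 − 80 = 2
x=35: ŷ = 20 + 2·35 = 90; e = 89 − 90 = -1
x=40: ŷ = 20 + 2·40 = 100; e = 100.5 − 100 = 0.5
SSE = 2.25 + 0 + 9 + 0 + 4 + 1 + 0.25 = 16.5
s = √(16.5/5) = 1.81659
e/s = 2 / 1.81659 = 1.101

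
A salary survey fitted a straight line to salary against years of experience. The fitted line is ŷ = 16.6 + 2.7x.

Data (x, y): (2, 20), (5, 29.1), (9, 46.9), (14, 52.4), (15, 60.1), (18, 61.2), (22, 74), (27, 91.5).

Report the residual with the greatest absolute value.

e = 6

x=2: ŷ = 16.6 + 2.7·2 = 22; e = 20 − 22 = -2
x=5: ŷ = 16.6 + 2.7·5 = 30.1; e = 29.1 − 30.1 = -1
x=9: ŷ = 16.6 + 2.7·9 = 40.9; e = 46.9 − 40.9 = 6
x=14: ŷ = 16.6 + 2.7·14 = 54.4; e = 52.4 − 54.4 = -2
x=15: ŷ = 16.6 + 2.7·15 = 57.1; e = 60.1 − 57.1 = 3
x=18: ŷ = 16.6 + 2.7·18 = 65.2; e = 61.2 − 65.2 = -4
x=22: ŷ = 16.6 + 2.7·22 = 76; e = 74 − 76 = -2
x=27: ŷ = 16.6 + 2.7·27 = 89.5; e = 91.5 − 89.5 = 2
Largest |e| is 6 at x = 9, residual 6.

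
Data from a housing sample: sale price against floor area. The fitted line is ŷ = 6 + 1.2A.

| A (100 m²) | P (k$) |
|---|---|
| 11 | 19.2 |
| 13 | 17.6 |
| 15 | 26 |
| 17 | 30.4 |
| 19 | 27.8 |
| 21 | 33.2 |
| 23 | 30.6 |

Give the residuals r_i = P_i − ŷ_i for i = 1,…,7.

A=11: ŷ = 6 + 1.2·11 = 19.2; r = 19.2 − 19.2 = 0
A=13: ŷ = 6 + 1.2·13 = 21.6; r = 17.6 − 21.6 = -4
A=15: ŷ = 6 + 1.2·15 = 24; r = 26 − 24 = 2
A=17: ŷ = 6 + 1.2·17 = 26.4; r = 30.4 − 26.4 = 4
A=19: ŷ = 6 + 1.2·19 = 28.8; r = 27.8 − 28.8 = -1
A=21: ŷ = 6 + 1.2·21 = 31.2; r = 33.2 − 31.2 = 2
A=23: ŷ = 6 + 1.2·23 = 33.6; r = 30.6 − 33.6 = -3

0, -4, 2, 4, -1, 2, -3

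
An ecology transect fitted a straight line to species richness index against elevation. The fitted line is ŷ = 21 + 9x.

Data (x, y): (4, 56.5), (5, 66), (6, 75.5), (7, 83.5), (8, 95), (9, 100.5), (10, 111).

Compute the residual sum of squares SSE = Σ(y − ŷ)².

x=4: ŷ = 21 + 9·4 = 57; e = 56.5 − 57 = -0.5
x=5: ŷ = 21 + 9·5 = 66; e = 66 − 66 = 0
x=6: ŷ = 21 + 9·6 = 75; e = 75.5 − 75 = 0.5
x=7: ŷ = 21 + 9·7 = 84; e = 83.5 − 84 = -0.5
x=8: ŷ = 21 + 9·8 = 93; e = 95 − 93 = 2
x=9: ŷ = 21 + 9·9 = 102; e = 100.5 − 102 = -1.5
x=10: ŷ = 21 + 9·10 = 111; e = 111 − 111 = 0
SSE = 0.25 + 0 + 0.25 + 0.25 + 4 + 2.25 + 0 = 7

SSE = 7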